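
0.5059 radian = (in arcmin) 1739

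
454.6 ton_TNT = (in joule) 1.902e+12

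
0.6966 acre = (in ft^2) 3.034e+04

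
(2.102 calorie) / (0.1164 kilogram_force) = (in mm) 7705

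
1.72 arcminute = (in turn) 7.963e-05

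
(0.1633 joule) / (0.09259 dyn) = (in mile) 109.6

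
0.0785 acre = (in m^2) 317.7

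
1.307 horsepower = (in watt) 974.6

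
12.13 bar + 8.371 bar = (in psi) 297.3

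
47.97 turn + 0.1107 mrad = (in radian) 301.4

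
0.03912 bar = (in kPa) 3.912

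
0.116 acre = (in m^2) 469.4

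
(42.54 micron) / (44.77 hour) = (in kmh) 9.502e-10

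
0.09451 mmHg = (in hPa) 0.126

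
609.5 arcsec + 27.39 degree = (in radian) 0.481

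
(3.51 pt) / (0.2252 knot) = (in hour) 2.969e-06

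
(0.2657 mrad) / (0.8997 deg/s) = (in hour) 4.7e-06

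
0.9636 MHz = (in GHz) 0.0009636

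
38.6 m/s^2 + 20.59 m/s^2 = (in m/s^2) 59.19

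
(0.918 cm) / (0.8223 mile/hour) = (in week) 4.129e-08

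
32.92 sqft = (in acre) 0.0007557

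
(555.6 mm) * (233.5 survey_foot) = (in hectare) 0.003954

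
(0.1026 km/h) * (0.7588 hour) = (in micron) 7.785e+07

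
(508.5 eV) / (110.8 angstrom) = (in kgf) 7.498e-10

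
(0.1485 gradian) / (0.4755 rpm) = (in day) 5.422e-07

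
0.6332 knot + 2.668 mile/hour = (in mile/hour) 3.397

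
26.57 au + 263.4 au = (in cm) 4.338e+15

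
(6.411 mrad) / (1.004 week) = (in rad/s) 1.056e-08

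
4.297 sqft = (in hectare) 3.992e-05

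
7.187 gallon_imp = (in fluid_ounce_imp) 1150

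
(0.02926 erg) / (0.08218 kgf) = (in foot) 1.191e-08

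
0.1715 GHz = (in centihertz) 1.715e+10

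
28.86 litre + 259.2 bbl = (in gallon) 1.089e+04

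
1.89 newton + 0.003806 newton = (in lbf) 0.4257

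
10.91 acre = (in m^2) 4.415e+04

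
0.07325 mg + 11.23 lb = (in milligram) 5.094e+06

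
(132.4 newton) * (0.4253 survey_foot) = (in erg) 1.716e+08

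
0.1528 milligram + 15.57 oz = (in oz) 15.57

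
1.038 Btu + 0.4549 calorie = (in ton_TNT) 2.622e-07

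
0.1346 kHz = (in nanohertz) 1.346e+11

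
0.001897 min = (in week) 1.882e-07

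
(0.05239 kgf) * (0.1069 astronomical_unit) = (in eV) 5.128e+28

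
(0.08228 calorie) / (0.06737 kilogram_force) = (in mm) 521.1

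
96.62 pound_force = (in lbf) 96.62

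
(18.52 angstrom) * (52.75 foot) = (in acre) 7.358e-12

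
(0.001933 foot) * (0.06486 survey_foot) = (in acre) 2.878e-09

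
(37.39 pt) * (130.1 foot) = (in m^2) 0.5231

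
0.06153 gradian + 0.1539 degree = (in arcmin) 12.56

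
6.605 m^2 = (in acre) 0.001632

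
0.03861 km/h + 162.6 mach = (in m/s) 5.537e+04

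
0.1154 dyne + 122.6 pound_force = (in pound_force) 122.6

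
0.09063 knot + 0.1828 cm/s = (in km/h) 0.1744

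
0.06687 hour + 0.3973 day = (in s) 3.457e+04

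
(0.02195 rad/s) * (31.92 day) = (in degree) 3.468e+06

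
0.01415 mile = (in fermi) 2.277e+16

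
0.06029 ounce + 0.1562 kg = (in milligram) 1.579e+05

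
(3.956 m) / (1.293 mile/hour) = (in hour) 0.001901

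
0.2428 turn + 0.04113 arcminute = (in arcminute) 5245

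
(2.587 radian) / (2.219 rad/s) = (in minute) 0.01943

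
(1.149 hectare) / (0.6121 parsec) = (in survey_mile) 3.78e-16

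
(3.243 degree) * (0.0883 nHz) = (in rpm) 4.773e-11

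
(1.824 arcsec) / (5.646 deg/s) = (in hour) 2.493e-08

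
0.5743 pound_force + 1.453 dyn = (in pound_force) 0.5743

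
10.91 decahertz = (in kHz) 0.1091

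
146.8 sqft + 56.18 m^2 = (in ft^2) 751.5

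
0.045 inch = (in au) 7.64e-15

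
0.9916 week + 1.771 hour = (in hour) 168.4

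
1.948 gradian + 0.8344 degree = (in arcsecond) 9315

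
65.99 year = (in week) 3441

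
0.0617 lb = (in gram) 27.99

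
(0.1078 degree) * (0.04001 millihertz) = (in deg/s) 4.313e-06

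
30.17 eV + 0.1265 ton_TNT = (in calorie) 1.265e+08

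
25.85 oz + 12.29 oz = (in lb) 2.384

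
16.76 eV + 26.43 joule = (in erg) 2.643e+08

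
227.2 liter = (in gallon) 60.02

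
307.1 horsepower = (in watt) 2.29e+05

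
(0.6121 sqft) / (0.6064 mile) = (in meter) 5.827e-05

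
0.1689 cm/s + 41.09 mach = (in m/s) 1.399e+04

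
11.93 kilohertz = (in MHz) 0.01193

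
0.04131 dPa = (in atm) 4.077e-08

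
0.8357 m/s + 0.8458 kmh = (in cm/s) 107.1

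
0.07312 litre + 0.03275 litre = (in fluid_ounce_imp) 3.726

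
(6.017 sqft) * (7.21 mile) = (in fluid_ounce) 2.193e+08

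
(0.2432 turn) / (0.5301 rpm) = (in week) 4.551e-05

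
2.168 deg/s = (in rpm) 0.3613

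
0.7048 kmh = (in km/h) 0.7048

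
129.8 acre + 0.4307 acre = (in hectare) 52.7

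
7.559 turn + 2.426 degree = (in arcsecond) 9.805e+06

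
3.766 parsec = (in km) 1.162e+14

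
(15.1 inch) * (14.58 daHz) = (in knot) 108.7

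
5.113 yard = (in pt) 1.325e+04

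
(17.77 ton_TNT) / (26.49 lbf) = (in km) 6.31e+05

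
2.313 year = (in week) 120.6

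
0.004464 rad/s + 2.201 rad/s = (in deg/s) 126.4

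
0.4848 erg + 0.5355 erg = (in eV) 6.368e+11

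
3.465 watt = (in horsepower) 0.004647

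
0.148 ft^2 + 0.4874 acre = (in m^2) 1972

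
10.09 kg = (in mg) 1.009e+07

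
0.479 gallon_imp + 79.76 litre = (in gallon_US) 21.65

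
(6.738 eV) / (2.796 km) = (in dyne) 3.861e-17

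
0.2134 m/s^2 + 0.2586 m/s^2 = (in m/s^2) 0.472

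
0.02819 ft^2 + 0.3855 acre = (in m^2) 1560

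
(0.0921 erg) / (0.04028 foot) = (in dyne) 0.07502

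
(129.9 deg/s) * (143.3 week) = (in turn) 3.127e+07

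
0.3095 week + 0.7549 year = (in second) 2.399e+07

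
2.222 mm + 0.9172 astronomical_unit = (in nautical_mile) 7.409e+07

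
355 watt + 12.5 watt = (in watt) 367.5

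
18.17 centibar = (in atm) 0.1793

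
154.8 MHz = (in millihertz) 1.548e+11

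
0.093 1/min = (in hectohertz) 1.55e-05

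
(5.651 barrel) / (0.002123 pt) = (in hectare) 120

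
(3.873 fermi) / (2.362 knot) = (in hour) 8.854e-19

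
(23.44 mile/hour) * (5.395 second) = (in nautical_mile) 0.03052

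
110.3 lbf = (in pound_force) 110.3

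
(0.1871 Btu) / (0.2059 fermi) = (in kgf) 9.776e+16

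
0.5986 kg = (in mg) 5.986e+05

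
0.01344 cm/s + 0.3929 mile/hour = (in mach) 0.0005162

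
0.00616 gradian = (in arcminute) 0.3326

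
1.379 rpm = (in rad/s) 0.1444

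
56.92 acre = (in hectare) 23.03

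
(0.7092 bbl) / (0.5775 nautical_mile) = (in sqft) 0.001135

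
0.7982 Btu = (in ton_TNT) 2.013e-07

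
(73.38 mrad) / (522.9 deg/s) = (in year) 2.55e-10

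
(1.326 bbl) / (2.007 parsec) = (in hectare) 3.404e-22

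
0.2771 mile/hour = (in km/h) 0.4459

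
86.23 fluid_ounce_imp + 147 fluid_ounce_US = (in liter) 6.797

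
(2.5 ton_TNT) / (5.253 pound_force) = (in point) 1.269e+12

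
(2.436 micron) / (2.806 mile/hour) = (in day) 2.248e-11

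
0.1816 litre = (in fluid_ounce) 6.141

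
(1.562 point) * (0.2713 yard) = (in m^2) 0.0001367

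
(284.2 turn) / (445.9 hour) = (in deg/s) 0.06374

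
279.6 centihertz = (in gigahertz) 2.796e-09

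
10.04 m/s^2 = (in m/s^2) 10.04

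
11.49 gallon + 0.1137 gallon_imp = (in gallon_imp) 9.681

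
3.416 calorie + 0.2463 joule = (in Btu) 0.01378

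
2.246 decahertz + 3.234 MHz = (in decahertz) 3.234e+05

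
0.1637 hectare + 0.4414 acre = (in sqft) 3.685e+04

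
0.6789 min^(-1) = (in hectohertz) 0.0001131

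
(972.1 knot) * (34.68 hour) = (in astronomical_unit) 0.0004174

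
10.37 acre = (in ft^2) 4.517e+05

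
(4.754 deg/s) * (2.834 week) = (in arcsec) 2.933e+10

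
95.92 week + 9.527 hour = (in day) 671.8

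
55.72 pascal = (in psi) 0.008082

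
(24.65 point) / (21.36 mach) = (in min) 1.993e-08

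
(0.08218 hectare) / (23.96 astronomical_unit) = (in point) 6.499e-07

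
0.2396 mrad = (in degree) 0.01373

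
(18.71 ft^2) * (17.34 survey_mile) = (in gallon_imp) 1.067e+07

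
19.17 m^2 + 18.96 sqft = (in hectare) 0.002093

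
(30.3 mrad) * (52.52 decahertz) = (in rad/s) 15.91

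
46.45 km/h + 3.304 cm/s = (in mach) 0.03799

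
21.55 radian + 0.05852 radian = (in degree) 1238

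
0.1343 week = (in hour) 22.56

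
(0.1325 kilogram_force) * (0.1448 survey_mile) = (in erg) 3.028e+09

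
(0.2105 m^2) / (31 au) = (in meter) 4.539e-14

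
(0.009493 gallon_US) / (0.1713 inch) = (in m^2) 0.008259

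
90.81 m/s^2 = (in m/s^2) 90.81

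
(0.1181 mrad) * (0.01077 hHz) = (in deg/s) 0.007288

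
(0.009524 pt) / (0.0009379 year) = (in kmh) 4.089e-10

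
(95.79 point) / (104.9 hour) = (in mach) 2.628e-10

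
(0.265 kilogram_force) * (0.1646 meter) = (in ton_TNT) 1.022e-10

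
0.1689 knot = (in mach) 0.0002552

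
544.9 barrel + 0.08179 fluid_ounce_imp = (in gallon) 2.289e+04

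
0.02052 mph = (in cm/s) 0.9173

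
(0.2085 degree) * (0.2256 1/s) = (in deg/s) 0.04704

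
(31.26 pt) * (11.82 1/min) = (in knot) 0.004223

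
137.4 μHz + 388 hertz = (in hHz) 3.88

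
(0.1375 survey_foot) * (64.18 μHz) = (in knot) 5.229e-06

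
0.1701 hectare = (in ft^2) 1.831e+04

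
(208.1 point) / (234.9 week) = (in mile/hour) 1.156e-09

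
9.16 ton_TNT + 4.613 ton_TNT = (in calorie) 1.377e+10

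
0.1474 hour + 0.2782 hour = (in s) 1532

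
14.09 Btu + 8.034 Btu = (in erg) 2.334e+11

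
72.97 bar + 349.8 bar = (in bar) 422.8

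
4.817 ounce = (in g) 136.6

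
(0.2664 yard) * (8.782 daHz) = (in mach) 0.06283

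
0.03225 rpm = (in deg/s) 0.1935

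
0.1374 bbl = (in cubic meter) 0.02184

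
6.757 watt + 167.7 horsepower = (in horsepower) 167.7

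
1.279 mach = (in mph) 974.2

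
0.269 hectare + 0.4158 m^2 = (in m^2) 2690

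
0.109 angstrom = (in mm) 1.09e-08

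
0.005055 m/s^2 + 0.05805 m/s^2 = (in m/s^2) 0.0631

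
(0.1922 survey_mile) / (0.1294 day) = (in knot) 0.05378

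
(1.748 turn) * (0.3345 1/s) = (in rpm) 35.08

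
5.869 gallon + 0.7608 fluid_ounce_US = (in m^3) 0.02224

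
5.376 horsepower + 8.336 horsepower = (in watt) 1.023e+04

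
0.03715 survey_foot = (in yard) 0.01238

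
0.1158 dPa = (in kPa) 1.158e-05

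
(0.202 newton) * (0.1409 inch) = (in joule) 0.0007229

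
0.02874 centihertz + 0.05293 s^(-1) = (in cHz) 5.322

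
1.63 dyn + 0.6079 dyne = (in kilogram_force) 2.282e-06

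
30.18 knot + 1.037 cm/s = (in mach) 0.04563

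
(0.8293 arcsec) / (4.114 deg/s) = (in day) 6.481e-10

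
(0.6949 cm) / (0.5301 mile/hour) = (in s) 0.02932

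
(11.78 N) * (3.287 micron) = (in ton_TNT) 9.255e-15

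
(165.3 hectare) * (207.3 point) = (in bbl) 7.603e+05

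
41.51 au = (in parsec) 0.0002012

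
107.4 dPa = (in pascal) 10.74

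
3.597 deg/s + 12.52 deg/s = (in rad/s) 0.2813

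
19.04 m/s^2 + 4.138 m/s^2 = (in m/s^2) 23.18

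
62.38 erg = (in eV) 3.893e+13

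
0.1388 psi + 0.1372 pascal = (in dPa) 9571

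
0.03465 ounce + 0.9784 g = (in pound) 0.004323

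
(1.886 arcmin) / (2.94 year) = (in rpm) 5.65e-11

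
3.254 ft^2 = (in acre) 7.47e-05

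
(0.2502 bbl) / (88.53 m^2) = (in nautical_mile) 2.426e-07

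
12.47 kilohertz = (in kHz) 12.47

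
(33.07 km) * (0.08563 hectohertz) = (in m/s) 2.832e+05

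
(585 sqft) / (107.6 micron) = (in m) 5.051e+05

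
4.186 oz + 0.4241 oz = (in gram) 130.7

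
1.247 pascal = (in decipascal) 12.47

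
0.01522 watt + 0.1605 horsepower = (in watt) 119.7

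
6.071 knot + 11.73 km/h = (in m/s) 6.382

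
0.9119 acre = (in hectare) 0.369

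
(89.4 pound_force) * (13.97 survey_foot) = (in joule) 1693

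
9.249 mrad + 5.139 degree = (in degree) 5.669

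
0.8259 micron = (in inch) 3.252e-05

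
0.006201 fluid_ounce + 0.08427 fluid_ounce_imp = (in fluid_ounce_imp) 0.09072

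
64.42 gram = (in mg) 6.442e+04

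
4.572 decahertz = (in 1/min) 2743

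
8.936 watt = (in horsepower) 0.01198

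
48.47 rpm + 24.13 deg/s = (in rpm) 52.49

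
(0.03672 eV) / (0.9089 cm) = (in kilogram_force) 6.6e-20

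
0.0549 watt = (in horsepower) 7.362e-05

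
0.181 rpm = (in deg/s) 1.086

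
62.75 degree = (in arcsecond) 2.259e+05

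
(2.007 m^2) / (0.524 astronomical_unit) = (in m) 2.56e-11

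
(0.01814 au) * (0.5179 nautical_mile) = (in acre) 6.432e+08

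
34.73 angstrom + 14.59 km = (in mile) 9.066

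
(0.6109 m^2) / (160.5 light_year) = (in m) 4.023e-19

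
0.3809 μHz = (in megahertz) 3.809e-13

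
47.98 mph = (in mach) 0.06299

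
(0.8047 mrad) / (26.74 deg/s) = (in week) 2.851e-09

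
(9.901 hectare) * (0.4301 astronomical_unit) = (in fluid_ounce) 2.154e+20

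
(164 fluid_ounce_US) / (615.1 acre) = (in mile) 1.211e-12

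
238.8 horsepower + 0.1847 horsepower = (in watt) 1.782e+05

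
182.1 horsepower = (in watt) 1.358e+05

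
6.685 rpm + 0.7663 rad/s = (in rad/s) 1.466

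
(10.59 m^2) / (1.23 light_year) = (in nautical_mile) 4.914e-19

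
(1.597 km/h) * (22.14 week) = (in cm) 5.94e+08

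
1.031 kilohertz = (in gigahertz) 1.031e-06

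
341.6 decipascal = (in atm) 0.0003371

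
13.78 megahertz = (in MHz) 13.78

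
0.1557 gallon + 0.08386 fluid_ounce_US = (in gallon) 0.1564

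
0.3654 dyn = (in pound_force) 8.215e-07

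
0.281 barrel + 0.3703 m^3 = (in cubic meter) 0.415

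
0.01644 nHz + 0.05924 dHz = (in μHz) 5924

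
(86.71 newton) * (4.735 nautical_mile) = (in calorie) 1.817e+05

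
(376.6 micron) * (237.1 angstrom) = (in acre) 2.206e-15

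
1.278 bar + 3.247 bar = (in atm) 4.466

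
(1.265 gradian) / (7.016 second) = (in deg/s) 0.1623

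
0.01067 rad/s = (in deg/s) 0.6113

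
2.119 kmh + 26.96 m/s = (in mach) 0.08091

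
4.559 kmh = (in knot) 2.462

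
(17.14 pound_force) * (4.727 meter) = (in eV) 2.249e+21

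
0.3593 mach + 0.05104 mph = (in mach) 0.3594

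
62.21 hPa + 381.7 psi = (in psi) 382.6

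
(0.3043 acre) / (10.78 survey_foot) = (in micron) 3.748e+08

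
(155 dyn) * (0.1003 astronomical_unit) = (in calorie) 5.559e+06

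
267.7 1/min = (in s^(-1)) 4.462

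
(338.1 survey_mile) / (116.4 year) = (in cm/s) 0.01482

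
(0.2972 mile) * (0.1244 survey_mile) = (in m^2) 9.576e+04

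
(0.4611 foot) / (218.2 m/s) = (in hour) 1.789e-07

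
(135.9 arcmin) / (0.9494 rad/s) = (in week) 6.885e-08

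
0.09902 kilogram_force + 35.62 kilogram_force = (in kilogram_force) 35.72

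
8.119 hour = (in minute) 487.1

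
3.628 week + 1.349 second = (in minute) 3.657e+04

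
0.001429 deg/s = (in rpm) 0.0002382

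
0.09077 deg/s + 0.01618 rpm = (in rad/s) 0.003279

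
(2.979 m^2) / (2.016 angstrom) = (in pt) 4.189e+13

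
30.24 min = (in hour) 0.504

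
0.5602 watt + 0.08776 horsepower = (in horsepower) 0.08851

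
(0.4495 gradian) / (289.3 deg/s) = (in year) 4.434e-11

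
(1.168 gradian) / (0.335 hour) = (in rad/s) 1.521e-05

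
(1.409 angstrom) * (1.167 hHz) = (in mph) 3.678e-08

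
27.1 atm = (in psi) 398.3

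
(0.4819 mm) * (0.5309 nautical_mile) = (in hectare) 4.738e-05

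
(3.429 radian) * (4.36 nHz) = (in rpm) 1.428e-07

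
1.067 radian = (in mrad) 1067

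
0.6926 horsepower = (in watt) 516.5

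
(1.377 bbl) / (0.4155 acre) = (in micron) 130.2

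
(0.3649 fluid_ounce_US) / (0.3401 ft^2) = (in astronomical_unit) 2.283e-15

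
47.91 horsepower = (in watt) 3.573e+04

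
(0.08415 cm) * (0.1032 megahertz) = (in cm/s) 8684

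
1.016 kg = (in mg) 1.016e+06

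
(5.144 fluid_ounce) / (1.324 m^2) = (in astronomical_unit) 7.681e-16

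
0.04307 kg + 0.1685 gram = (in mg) 4.324e+04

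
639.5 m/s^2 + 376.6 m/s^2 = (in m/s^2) 1016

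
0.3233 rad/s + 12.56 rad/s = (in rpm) 123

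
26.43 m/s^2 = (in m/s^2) 26.43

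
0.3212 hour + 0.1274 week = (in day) 0.9052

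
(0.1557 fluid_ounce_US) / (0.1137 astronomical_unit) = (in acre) 6.689e-20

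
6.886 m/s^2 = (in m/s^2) 6.886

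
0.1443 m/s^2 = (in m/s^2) 0.1443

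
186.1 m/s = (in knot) 361.7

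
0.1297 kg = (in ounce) 4.575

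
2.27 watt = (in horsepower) 0.003044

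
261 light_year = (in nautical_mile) 1.333e+15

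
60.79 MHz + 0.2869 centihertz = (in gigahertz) 0.06079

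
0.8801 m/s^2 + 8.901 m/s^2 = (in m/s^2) 9.781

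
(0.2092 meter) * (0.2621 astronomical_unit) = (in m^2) 8.203e+09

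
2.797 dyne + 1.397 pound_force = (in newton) 6.214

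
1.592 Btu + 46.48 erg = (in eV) 1.048e+22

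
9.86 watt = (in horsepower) 0.01322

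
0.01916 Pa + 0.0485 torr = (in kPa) 0.006485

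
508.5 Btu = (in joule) 5.365e+05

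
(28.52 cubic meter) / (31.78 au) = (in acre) 1.482e-15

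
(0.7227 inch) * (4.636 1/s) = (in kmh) 0.3064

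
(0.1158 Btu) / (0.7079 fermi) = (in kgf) 1.76e+16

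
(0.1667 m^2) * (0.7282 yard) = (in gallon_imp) 24.42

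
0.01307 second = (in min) 0.0002178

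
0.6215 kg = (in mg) 6.215e+05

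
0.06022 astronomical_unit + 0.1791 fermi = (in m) 9.009e+09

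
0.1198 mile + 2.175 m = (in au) 1.303e-09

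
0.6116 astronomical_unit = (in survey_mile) 5.685e+07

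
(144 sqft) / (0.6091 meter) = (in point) 6.226e+04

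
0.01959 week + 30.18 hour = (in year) 0.003821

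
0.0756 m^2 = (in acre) 1.868e-05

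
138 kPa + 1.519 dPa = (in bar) 1.38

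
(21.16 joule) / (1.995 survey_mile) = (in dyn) 659.1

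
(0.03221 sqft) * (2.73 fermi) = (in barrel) 5.138e-17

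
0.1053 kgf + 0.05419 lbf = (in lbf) 0.2863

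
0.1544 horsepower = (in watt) 115.1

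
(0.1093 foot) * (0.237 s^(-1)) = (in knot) 0.01535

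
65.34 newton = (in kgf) 6.663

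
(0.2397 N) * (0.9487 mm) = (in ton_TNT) 5.435e-14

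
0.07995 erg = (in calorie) 1.911e-09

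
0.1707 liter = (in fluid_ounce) 5.772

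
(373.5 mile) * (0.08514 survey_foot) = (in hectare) 1.56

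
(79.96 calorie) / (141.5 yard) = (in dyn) 2.586e+05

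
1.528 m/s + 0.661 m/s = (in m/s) 2.189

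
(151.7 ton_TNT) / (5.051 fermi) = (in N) 1.257e+26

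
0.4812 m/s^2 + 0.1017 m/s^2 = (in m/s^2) 0.5829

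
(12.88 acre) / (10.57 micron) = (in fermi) 4.931e+24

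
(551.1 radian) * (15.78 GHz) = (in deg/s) 4.983e+14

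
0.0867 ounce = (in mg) 2458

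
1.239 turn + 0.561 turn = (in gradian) 720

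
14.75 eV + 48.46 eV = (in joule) 1.013e-17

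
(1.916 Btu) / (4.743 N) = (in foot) 1398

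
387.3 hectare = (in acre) 957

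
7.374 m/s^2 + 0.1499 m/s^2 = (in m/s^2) 7.524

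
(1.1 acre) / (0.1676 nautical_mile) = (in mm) 1.434e+04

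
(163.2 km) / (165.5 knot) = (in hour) 0.5325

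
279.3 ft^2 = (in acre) 0.006412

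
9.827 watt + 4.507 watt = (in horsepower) 0.01922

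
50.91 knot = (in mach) 0.07692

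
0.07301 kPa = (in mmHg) 0.5476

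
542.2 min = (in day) 0.3765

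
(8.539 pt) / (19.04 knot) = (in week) 5.085e-10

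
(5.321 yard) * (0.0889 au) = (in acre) 1.599e+07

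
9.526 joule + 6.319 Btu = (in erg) 6.676e+10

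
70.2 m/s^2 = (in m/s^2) 70.2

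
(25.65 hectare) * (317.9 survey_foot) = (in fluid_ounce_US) 8.404e+11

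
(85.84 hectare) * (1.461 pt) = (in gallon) 1.169e+05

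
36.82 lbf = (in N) 163.8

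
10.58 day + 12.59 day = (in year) 0.06348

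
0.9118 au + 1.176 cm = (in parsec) 4.421e-06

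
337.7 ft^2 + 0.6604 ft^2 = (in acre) 0.007768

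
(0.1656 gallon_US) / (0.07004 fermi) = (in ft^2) 9.634e+13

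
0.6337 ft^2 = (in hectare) 5.887e-06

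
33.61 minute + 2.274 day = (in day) 2.297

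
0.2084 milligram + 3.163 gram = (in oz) 0.1116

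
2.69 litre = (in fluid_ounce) 90.96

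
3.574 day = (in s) 3.088e+05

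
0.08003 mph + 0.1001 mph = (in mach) 0.0002365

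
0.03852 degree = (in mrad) 0.6723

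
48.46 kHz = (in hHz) 484.6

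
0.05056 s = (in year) 1.603e-09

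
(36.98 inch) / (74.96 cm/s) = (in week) 2.072e-06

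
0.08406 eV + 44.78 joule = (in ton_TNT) 1.07e-08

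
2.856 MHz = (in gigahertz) 0.002856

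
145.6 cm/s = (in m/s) 1.456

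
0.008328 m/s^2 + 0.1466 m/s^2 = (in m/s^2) 0.1549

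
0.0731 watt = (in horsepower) 9.803e-05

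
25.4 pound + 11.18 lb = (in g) 1.659e+04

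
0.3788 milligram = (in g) 0.0003788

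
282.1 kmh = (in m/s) 78.36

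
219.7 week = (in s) 1.329e+08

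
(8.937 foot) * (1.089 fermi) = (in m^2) 2.966e-15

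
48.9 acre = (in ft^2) 2.13e+06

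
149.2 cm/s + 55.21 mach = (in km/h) 6.768e+04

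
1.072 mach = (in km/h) 1314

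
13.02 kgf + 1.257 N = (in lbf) 28.99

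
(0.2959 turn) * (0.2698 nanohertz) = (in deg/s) 2.874e-08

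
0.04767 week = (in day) 0.3337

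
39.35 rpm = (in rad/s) 4.121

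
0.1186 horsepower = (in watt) 88.44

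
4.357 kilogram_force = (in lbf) 9.606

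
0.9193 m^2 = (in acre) 0.0002272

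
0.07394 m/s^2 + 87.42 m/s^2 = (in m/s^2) 87.49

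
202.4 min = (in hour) 3.373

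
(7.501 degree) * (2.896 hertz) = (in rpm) 3.62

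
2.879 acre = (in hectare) 1.165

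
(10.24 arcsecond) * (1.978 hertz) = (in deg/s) 0.005626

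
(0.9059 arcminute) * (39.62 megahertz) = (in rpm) 9.97e+04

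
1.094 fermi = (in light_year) 1.156e-31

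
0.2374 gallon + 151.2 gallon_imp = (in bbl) 4.329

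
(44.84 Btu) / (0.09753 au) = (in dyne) 0.3242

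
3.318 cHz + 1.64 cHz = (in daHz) 0.004958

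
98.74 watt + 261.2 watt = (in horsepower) 0.4827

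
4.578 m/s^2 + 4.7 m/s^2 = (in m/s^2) 9.278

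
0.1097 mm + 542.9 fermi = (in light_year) 1.16e-20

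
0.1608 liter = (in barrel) 0.001011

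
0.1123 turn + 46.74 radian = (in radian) 47.45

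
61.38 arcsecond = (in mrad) 0.2976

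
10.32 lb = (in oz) 165.1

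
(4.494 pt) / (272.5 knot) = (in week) 1.87e-11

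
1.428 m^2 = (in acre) 0.0003529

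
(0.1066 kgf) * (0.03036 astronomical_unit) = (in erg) 4.748e+16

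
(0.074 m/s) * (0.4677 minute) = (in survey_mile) 0.00129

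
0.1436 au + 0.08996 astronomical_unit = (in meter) 3.494e+10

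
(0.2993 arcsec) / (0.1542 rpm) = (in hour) 2.496e-08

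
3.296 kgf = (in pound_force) 7.266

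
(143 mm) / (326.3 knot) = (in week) 1.409e-09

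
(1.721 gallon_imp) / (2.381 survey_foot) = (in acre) 2.664e-06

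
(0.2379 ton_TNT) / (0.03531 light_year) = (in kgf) 3.038e-07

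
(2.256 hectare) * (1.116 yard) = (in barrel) 1.448e+05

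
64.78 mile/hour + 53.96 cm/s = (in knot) 57.34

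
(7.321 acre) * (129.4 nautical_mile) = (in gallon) 1.876e+12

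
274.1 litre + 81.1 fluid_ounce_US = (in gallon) 73.04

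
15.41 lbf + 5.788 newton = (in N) 74.34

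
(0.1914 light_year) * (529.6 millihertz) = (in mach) 2.816e+12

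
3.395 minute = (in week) 0.0003368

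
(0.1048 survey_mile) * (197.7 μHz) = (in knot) 0.06482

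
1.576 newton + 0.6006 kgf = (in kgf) 0.7613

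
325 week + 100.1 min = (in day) 2275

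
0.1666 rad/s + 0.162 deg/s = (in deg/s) 9.707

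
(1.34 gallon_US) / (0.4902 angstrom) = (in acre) 2.557e+04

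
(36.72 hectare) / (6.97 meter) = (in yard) 5.761e+04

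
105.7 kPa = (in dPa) 1.057e+06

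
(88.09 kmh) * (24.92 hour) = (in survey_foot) 7.202e+06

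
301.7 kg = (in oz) 1.064e+04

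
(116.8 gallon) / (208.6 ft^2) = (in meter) 0.02281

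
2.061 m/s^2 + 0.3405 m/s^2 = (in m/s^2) 2.401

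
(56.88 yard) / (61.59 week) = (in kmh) 5.027e-06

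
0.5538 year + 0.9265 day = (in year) 0.5563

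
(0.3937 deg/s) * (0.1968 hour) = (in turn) 0.7748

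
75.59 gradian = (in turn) 0.189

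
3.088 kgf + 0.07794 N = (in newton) 30.36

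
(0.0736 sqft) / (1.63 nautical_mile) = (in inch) 8.918e-05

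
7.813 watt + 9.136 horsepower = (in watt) 6821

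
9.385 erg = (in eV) 5.858e+12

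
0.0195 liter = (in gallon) 0.005151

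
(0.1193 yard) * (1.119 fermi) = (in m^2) 1.221e-16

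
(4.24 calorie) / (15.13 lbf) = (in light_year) 2.786e-17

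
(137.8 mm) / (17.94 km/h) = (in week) 4.572e-08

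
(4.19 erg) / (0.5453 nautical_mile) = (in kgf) 4.231e-11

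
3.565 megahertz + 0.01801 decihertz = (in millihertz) 3.565e+09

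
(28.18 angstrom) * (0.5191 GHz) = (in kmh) 5.266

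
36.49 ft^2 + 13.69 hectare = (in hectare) 13.69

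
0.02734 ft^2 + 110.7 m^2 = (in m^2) 110.7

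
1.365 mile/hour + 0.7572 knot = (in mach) 0.002936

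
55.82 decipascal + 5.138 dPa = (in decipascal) 60.96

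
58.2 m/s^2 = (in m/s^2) 58.2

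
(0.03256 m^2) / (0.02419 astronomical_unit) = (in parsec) 2.916e-28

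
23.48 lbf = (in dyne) 1.044e+07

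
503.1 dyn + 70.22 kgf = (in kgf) 70.22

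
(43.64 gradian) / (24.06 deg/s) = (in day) 1.889e-05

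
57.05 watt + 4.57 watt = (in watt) 61.62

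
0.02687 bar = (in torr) 20.15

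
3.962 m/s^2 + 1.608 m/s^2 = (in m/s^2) 5.57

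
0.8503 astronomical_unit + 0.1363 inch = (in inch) 5.008e+12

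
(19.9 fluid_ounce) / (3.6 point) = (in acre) 0.0001145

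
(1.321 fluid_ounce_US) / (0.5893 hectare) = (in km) 6.629e-12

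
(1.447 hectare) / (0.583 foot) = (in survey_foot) 2.672e+05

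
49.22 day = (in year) 0.1348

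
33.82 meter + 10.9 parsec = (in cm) 3.363e+19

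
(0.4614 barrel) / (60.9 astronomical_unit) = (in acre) 1.99e-18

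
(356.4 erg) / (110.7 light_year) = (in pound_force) 7.65e-24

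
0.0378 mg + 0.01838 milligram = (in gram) 5.618e-05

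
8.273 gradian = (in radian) 0.13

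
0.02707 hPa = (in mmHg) 0.0203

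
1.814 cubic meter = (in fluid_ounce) 6.134e+04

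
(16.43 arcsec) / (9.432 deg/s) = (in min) 8.065e-06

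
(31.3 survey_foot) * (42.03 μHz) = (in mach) 1.178e-06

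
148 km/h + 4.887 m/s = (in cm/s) 4600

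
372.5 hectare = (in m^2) 3.725e+06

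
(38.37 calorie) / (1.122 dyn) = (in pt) 4.056e+10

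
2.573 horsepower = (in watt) 1919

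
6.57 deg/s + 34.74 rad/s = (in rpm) 332.8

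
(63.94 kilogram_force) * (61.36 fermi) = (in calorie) 9.196e-12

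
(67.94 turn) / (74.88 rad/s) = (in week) 9.426e-06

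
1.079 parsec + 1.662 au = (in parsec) 1.079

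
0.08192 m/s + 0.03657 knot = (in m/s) 0.1007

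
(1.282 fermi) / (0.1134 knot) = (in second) 2.198e-14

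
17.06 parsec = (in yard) 5.757e+17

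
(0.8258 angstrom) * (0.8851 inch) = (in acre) 4.588e-16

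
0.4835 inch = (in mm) 12.28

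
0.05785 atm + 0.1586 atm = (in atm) 0.2165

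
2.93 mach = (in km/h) 3592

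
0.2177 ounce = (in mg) 6172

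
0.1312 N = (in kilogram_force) 0.01338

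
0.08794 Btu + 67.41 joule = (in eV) 9.998e+20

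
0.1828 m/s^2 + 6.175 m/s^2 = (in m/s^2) 6.358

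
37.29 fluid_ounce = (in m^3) 0.001103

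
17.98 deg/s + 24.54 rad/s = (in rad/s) 24.85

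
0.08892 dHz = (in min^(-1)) 0.5335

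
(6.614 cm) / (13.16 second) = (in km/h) 0.01809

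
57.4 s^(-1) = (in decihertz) 574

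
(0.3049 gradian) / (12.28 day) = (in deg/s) 2.586e-07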